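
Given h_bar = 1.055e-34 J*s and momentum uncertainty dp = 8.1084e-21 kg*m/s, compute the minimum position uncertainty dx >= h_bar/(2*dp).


dx = h_bar / (2 * dp)
= 1.055e-34 / (2 * 8.1084e-21)
= 1.055e-34 / 1.6217e-20
= 6.5056e-15 m

6.5056e-15


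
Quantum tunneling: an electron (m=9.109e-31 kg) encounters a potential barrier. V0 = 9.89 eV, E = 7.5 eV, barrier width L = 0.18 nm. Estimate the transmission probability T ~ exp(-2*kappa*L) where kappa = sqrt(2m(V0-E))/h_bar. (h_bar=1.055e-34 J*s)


V0 - E = 2.39 eV = 3.8288e-19 J
kappa = sqrt(2 * m * (V0-E)) / h_bar
= sqrt(2 * 9.109e-31 * 3.8288e-19) / 1.055e-34
= 7.9164e+09 /m
2*kappa*L = 2 * 7.9164e+09 * 0.18e-9
= 2.8499
T = exp(-2.8499) = 5.784974e-02

5.784974e-02


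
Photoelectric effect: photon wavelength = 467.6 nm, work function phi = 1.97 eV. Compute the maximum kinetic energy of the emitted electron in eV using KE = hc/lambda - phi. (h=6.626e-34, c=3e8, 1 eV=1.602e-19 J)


E_photon = hc / lambda
= (6.626e-34)(3e8) / (467.6e-9)
= 4.2511e-19 J
= 2.6536 eV
KE = E_photon - phi
= 2.6536 - 1.97
= 0.6836 eV

0.6836


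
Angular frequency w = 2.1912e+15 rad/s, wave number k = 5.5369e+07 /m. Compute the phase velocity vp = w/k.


vp = w / k
= 2.1912e+15 / 5.5369e+07
= 3.9574e+07 m/s

3.9574e+07


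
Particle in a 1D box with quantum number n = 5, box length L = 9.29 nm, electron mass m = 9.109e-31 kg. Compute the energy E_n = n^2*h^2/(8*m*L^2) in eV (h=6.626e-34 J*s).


E = n^2 * h^2 / (8 * m * L^2)
= 5^2 * (6.626e-34)^2 / (8 * 9.109e-31 * (9.29e-9)^2)
= 25 * 4.3904e-67 / (8 * 9.109e-31 * 8.6304e-17)
= 1.7452e-20 J
= 0.1089 eV

0.1089


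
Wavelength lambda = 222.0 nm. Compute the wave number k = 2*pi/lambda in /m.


k = 2 * pi / lambda
= 6.2832 / (222.0e-9)
= 6.2832 / 2.2200e-07
= 2.8303e+07 /m

2.8303e+07


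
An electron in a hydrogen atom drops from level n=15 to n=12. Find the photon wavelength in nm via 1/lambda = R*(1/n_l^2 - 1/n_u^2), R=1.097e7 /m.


1/lambda = R * (1/n_l^2 - 1/n_u^2)
= 1.097e7 * (1/12^2 - 1/15^2)
= 1.097e7 * (0.006944 - 0.004444)
= 1.097e7 * 0.0025
= 2.7425e+04 /m
lambda = 1 / 2.7425e+04 = 36463.0811 nm

36463.0811


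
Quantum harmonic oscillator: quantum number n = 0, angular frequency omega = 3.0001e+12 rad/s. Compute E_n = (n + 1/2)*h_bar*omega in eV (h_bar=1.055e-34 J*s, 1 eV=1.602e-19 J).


E = (n + 1/2) * h_bar * omega
= (0 + 0.5) * 1.055e-34 * 3.0001e+12
= 0.5 * 3.1651e-22
= 1.5826e-22 J
= 0.001 eV

0.001


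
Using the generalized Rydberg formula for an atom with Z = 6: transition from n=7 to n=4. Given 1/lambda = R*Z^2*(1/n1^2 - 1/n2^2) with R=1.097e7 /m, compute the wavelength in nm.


1/lambda = R * Z^2 * (1/n1^2 - 1/n2^2)
= 1.097e7 * 6^2 * (1/4^2 - 1/7^2)
= 1.097e7 * 36 * (0.0625 - 0.020408)
= 1.6623e+07 /m
lambda = 1 / 1.6623e+07
= 60.1579 nm

60.1579


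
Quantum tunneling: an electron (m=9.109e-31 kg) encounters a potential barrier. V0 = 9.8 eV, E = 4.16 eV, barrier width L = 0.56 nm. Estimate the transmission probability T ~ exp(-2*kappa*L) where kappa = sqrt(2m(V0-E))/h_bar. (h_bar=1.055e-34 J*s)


V0 - E = 5.64 eV = 9.0353e-19 J
kappa = sqrt(2 * m * (V0-E)) / h_bar
= sqrt(2 * 9.109e-31 * 9.0353e-19) / 1.055e-34
= 1.2161e+10 /m
2*kappa*L = 2 * 1.2161e+10 * 0.56e-9
= 13.6203
T = exp(-13.6203) = 1.215565e-06

1.215565e-06


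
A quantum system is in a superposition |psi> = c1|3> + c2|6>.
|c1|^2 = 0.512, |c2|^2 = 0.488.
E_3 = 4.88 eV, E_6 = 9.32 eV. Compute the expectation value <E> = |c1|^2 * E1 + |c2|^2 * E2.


<E> = |c1|^2 * E1 + |c2|^2 * E2
= 0.512 * 4.88 + 0.488 * 9.32
= 2.4986 + 4.5482
= 7.0467 eV

7.0467


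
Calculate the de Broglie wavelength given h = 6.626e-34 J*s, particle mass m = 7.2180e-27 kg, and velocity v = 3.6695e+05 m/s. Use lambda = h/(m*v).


lambda = h / (m * v)
= 6.626e-34 / (7.2180e-27 * 3.6695e+05)
= 6.626e-34 / 2.6486e-21
= 2.5017e-13 m

2.5017e-13


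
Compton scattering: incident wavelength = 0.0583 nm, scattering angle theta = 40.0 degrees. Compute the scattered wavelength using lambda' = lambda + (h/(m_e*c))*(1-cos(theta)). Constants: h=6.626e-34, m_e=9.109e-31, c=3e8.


Compton wavelength: h/(m_e*c) = 2.4247e-12 m
d_lambda = 2.4247e-12 * (1 - cos(40.0 deg))
= 2.4247e-12 * 0.233956
= 5.6727e-13 m = 0.000567 nm
lambda' = 0.0583 + 0.000567
= 0.058867 nm

0.058867


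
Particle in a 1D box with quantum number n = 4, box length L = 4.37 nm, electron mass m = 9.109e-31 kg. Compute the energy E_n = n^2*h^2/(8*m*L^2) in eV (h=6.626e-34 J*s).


E = n^2 * h^2 / (8 * m * L^2)
= 4^2 * (6.626e-34)^2 / (8 * 9.109e-31 * (4.37e-9)^2)
= 16 * 4.3904e-67 / (8 * 9.109e-31 * 1.9097e-17)
= 5.0478e-20 J
= 0.3151 eV

0.3151


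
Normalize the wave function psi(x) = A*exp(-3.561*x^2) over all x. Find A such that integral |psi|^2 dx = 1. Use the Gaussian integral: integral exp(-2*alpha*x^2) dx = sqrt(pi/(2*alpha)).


integral |psi|^2 dx = A^2 * sqrt(pi/(2*alpha)) = 1
A^2 = sqrt(2*alpha/pi)
= sqrt(2 * 3.561 / pi)
= 1.505657
A = sqrt(1.505657)
= 1.2271

1.2271


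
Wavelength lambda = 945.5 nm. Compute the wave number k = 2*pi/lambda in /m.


k = 2 * pi / lambda
= 6.2832 / (945.5e-9)
= 6.2832 / 9.4550e-07
= 6.6454e+06 /m

6.6454e+06


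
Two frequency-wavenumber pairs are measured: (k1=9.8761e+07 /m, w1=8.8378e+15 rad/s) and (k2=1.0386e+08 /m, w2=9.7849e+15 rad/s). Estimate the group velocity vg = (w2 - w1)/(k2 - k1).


vg = (w2 - w1) / (k2 - k1)
= (9.7849e+15 - 8.8378e+15) / (1.0386e+08 - 9.8761e+07)
= 9.4710e+14 / 5.0990e+06
= 1.8574e+08 m/s

1.8574e+08


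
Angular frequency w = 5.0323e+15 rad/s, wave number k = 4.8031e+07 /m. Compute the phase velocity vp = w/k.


vp = w / k
= 5.0323e+15 / 4.8031e+07
= 1.0477e+08 m/s

1.0477e+08


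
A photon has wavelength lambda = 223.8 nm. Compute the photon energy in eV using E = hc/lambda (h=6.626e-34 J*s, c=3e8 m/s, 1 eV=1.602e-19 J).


E = hc / lambda
= (6.626e-34)(3e8) / (223.8e-9)
= 1.9878e-25 / 2.2380e-07
= 8.8820e-19 J
Converting to eV: 8.8820e-19 / 1.602e-19
= 5.5443 eV

5.5443


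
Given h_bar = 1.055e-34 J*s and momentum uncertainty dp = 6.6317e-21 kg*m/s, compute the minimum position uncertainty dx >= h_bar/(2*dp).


dx = h_bar / (2 * dp)
= 1.055e-34 / (2 * 6.6317e-21)
= 1.055e-34 / 1.3263e-20
= 7.9542e-15 m

7.9542e-15


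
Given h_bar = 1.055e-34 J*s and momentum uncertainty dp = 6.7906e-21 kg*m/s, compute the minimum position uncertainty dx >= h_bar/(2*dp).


dx = h_bar / (2 * dp)
= 1.055e-34 / (2 * 6.7906e-21)
= 1.055e-34 / 1.3581e-20
= 7.7681e-15 m

7.7681e-15


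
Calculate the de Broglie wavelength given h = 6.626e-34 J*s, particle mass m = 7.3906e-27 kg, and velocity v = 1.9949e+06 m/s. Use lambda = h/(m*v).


lambda = h / (m * v)
= 6.626e-34 / (7.3906e-27 * 1.9949e+06)
= 6.626e-34 / 1.4744e-20
= 4.4942e-14 m

4.4942e-14


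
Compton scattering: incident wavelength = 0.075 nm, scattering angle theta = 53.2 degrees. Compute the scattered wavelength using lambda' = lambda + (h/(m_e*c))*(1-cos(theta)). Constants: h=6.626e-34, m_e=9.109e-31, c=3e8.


Compton wavelength: h/(m_e*c) = 2.4247e-12 m
d_lambda = 2.4247e-12 * (1 - cos(53.2 deg))
= 2.4247e-12 * 0.400976
= 9.7225e-13 m = 0.000972 nm
lambda' = 0.075 + 0.000972
= 0.075972 nm

0.075972


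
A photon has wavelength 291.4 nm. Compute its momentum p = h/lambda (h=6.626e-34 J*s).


p = h / lambda
= 6.626e-34 / (291.4e-9)
= 6.626e-34 / 2.9140e-07
= 2.2739e-27 kg*m/s

2.2739e-27


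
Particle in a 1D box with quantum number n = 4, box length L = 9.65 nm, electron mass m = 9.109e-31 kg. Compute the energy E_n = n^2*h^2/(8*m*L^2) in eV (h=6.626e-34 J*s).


E = n^2 * h^2 / (8 * m * L^2)
= 4^2 * (6.626e-34)^2 / (8 * 9.109e-31 * (9.65e-9)^2)
= 16 * 4.3904e-67 / (8 * 9.109e-31 * 9.3123e-17)
= 1.0352e-20 J
= 0.0646 eV

0.0646


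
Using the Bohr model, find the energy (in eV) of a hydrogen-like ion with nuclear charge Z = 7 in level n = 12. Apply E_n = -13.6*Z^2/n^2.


E_n = -13.6 * Z^2 / n^2
= -13.6 * 7^2 / 12^2
= -13.6 * 49 / 144
= -4.6278 eV

-4.6278


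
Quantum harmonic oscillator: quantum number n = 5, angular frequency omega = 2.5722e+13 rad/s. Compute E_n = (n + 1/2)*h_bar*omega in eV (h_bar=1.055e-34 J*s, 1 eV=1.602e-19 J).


E = (n + 1/2) * h_bar * omega
= (5 + 0.5) * 1.055e-34 * 2.5722e+13
= 5.5 * 2.7137e-21
= 1.4925e-20 J
= 0.0932 eV

0.0932


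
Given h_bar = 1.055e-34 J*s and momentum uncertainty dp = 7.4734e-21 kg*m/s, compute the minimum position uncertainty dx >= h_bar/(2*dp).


dx = h_bar / (2 * dp)
= 1.055e-34 / (2 * 7.4734e-21)
= 1.055e-34 / 1.4947e-20
= 7.0584e-15 m

7.0584e-15


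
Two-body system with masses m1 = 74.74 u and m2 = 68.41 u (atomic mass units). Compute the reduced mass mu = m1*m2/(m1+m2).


mu = m1 * m2 / (m1 + m2)
= 74.74 * 68.41 / (74.74 + 68.41)
= 5112.9634 / 143.15
= 35.7175 u

35.7175


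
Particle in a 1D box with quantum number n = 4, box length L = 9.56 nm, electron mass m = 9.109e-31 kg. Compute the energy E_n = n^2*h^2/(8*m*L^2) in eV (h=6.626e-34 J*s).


E = n^2 * h^2 / (8 * m * L^2)
= 4^2 * (6.626e-34)^2 / (8 * 9.109e-31 * (9.56e-9)^2)
= 16 * 4.3904e-67 / (8 * 9.109e-31 * 9.1394e-17)
= 1.0547e-20 J
= 0.0658 eV

0.0658


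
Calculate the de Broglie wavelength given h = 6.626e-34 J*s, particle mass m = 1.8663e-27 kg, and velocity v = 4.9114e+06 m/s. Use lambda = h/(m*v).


lambda = h / (m * v)
= 6.626e-34 / (1.8663e-27 * 4.9114e+06)
= 6.626e-34 / 9.1661e-21
= 7.2288e-14 m

7.2288e-14


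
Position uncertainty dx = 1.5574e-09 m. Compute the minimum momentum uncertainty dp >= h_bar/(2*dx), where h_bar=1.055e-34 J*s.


dp = h_bar / (2 * dx)
= 1.055e-34 / (2 * 1.5574e-09)
= 1.055e-34 / 3.1148e-09
= 3.3871e-26 kg*m/s

3.3871e-26


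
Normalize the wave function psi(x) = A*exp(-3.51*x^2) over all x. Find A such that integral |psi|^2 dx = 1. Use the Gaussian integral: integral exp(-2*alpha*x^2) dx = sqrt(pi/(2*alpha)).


integral |psi|^2 dx = A^2 * sqrt(pi/(2*alpha)) = 1
A^2 = sqrt(2*alpha/pi)
= sqrt(2 * 3.51 / pi)
= 1.494836
A = sqrt(1.494836)
= 1.2226

1.2226


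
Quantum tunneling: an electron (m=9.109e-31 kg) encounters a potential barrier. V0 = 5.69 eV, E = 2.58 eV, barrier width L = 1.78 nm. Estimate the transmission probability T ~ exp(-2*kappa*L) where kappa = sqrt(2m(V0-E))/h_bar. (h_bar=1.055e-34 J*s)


V0 - E = 3.11 eV = 4.9822e-19 J
kappa = sqrt(2 * m * (V0-E)) / h_bar
= sqrt(2 * 9.109e-31 * 4.9822e-19) / 1.055e-34
= 9.0304e+09 /m
2*kappa*L = 2 * 9.0304e+09 * 1.78e-9
= 32.1484
T = exp(-32.1484) = 1.091762e-14

1.091762e-14


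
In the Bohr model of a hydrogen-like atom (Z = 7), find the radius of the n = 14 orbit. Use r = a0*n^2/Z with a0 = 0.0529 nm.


r = a0 * n^2 / Z
= 0.0529 * 14^2 / 7
= 0.0529 * 196 / 7
= 1.4812 nm

1.4812


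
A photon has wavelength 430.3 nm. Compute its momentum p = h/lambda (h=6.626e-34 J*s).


p = h / lambda
= 6.626e-34 / (430.3e-9)
= 6.626e-34 / 4.3030e-07
= 1.5399e-27 kg*m/s

1.5399e-27


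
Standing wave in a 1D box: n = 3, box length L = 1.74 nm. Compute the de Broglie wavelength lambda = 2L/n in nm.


lambda = 2L / n
= 2 * 1.74 / 3
= 3.48 / 3
= 1.16 nm

1.16


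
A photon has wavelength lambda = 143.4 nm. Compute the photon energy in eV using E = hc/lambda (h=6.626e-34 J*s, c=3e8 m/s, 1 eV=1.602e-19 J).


E = hc / lambda
= (6.626e-34)(3e8) / (143.4e-9)
= 1.9878e-25 / 1.4340e-07
= 1.3862e-18 J
Converting to eV: 1.3862e-18 / 1.602e-19
= 8.6529 eV

8.6529


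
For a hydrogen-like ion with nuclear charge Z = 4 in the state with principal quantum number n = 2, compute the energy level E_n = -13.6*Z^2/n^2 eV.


E_n = -13.6 * Z^2 / n^2
= -13.6 * 4^2 / 2^2
= -13.6 * 16 / 4
= -54.4 eV

-54.4


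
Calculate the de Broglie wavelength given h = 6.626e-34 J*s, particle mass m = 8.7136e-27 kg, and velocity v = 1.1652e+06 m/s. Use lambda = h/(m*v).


lambda = h / (m * v)
= 6.626e-34 / (8.7136e-27 * 1.1652e+06)
= 6.626e-34 / 1.0153e-20
= 6.5261e-14 m

6.5261e-14


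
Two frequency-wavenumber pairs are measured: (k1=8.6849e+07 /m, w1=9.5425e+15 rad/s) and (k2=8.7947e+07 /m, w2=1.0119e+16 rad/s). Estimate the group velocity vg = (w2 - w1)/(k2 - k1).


vg = (w2 - w1) / (k2 - k1)
= (1.0119e+16 - 9.5425e+15) / (8.7947e+07 - 8.6849e+07)
= 5.7650e+14 / 1.0980e+06
= 5.2505e+08 m/s

5.2505e+08


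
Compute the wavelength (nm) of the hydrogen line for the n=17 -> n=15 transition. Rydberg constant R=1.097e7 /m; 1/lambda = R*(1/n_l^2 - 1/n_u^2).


1/lambda = R * (1/n_l^2 - 1/n_u^2)
= 1.097e7 * (1/15^2 - 1/17^2)
= 1.097e7 * (0.004444 - 0.00346)
= 1.097e7 * 0.000984
= 1.0797e+04 /m
lambda = 1 / 1.0797e+04 = 92617.6504 nm

92617.6504


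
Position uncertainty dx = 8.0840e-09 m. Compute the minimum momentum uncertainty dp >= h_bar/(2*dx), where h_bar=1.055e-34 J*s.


dp = h_bar / (2 * dx)
= 1.055e-34 / (2 * 8.0840e-09)
= 1.055e-34 / 1.6168e-08
= 6.5252e-27 kg*m/s

6.5252e-27


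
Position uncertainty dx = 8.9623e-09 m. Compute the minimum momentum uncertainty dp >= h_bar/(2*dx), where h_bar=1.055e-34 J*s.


dp = h_bar / (2 * dx)
= 1.055e-34 / (2 * 8.9623e-09)
= 1.055e-34 / 1.7925e-08
= 5.8858e-27 kg*m/s

5.8858e-27


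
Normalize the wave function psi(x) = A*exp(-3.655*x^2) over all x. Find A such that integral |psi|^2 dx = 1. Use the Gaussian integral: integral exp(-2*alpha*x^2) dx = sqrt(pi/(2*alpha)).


integral |psi|^2 dx = A^2 * sqrt(pi/(2*alpha)) = 1
A^2 = sqrt(2*alpha/pi)
= sqrt(2 * 3.655 / pi)
= 1.5254
A = sqrt(1.5254)
= 1.2351

1.2351


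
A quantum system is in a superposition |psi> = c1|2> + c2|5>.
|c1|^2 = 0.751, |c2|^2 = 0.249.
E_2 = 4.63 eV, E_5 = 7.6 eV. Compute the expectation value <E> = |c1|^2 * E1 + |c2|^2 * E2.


<E> = |c1|^2 * E1 + |c2|^2 * E2
= 0.751 * 4.63 + 0.249 * 7.6
= 3.4771 + 1.8924
= 5.3695 eV

5.3695


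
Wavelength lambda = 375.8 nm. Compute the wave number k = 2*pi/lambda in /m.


k = 2 * pi / lambda
= 6.2832 / (375.8e-9)
= 6.2832 / 3.7580e-07
= 1.6719e+07 /m

1.6719e+07


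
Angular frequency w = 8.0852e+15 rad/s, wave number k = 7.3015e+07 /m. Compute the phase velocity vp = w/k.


vp = w / k
= 8.0852e+15 / 7.3015e+07
= 1.1073e+08 m/s

1.1073e+08


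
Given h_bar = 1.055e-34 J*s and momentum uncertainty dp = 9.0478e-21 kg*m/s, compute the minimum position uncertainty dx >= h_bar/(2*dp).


dx = h_bar / (2 * dp)
= 1.055e-34 / (2 * 9.0478e-21)
= 1.055e-34 / 1.8096e-20
= 5.8301e-15 m

5.8301e-15


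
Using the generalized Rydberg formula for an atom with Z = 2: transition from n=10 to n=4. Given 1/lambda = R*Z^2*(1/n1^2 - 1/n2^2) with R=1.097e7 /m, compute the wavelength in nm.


1/lambda = R * Z^2 * (1/n1^2 - 1/n2^2)
= 1.097e7 * 2^2 * (1/4^2 - 1/10^2)
= 1.097e7 * 4 * (0.0625 - 0.01)
= 2.3037e+06 /m
lambda = 1 / 2.3037e+06
= 434.0843 nm

434.0843


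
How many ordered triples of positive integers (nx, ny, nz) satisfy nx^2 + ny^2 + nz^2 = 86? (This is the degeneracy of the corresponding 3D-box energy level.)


Enumerate all (nx, ny, nz) with nx^2 + ny^2 + nz^2 = 86:
(1,2,9)
(1,6,7)
(1,7,6)
(1,9,2)
(2,1,9)
(2,9,1)
(5,5,6)
(5,6,5)
(6,1,7)
(6,5,5)
(6,7,1)
(7,1,6)
(7,6,1)
(9,1,2)
(9,2,1)
Total degeneracy = 15

15


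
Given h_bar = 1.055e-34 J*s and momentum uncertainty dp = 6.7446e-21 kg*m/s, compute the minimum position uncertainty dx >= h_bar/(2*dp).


dx = h_bar / (2 * dp)
= 1.055e-34 / (2 * 6.7446e-21)
= 1.055e-34 / 1.3489e-20
= 7.8211e-15 m

7.8211e-15


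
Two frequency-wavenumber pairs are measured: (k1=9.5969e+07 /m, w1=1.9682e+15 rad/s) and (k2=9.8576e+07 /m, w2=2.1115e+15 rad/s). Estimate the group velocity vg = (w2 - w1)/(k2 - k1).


vg = (w2 - w1) / (k2 - k1)
= (2.1115e+15 - 1.9682e+15) / (9.8576e+07 - 9.5969e+07)
= 1.4330e+14 / 2.6070e+06
= 5.4967e+07 m/s

5.4967e+07


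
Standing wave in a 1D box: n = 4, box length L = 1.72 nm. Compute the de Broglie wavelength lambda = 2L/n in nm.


lambda = 2L / n
= 2 * 1.72 / 4
= 3.44 / 4
= 0.86 nm

0.86


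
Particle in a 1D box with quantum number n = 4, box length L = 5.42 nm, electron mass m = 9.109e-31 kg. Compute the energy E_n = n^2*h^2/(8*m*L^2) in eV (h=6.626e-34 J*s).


E = n^2 * h^2 / (8 * m * L^2)
= 4^2 * (6.626e-34)^2 / (8 * 9.109e-31 * (5.42e-9)^2)
= 16 * 4.3904e-67 / (8 * 9.109e-31 * 2.9376e-17)
= 3.2814e-20 J
= 0.2048 eV

0.2048


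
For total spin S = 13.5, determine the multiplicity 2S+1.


Spin multiplicity = 2S + 1
= 2 * 13.5 + 1
= 27.0 + 1
= 28

28


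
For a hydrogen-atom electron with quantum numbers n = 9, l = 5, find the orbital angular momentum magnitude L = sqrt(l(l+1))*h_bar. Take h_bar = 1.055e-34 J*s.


L = sqrt(l*(l+1)) * h_bar
= sqrt(5 * 6) * 1.055e-34
= sqrt(30) * 1.055e-34
= 5.4772 * 1.055e-34
= 5.7785e-34 J*s

5.7785e-34


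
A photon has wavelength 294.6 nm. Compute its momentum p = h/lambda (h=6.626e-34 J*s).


p = h / lambda
= 6.626e-34 / (294.6e-9)
= 6.626e-34 / 2.9460e-07
= 2.2492e-27 kg*m/s

2.2492e-27


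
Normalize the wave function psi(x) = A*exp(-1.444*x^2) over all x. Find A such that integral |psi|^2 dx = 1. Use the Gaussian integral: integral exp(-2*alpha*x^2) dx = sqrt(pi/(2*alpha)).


integral |psi|^2 dx = A^2 * sqrt(pi/(2*alpha)) = 1
A^2 = sqrt(2*alpha/pi)
= sqrt(2 * 1.444 / pi)
= 0.95879
A = sqrt(0.95879)
= 0.9792

0.9792


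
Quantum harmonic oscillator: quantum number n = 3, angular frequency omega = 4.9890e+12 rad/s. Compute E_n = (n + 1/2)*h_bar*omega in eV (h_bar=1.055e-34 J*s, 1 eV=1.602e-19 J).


E = (n + 1/2) * h_bar * omega
= (3 + 0.5) * 1.055e-34 * 4.9890e+12
= 3.5 * 5.2634e-22
= 1.8422e-21 J
= 0.0115 eV

0.0115


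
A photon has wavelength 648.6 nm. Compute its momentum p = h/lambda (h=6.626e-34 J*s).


p = h / lambda
= 6.626e-34 / (648.6e-9)
= 6.626e-34 / 6.4860e-07
= 1.0216e-27 kg*m/s

1.0216e-27


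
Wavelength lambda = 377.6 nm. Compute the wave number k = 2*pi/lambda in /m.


k = 2 * pi / lambda
= 6.2832 / (377.6e-9)
= 6.2832 / 3.7760e-07
= 1.6640e+07 /m

1.6640e+07


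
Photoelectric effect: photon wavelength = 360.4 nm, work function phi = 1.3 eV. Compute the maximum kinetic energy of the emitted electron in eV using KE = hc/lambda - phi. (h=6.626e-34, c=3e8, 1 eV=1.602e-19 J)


E_photon = hc / lambda
= (6.626e-34)(3e8) / (360.4e-9)
= 5.5155e-19 J
= 3.4429 eV
KE = E_photon - phi
= 3.4429 - 1.3
= 2.1429 eV

2.1429


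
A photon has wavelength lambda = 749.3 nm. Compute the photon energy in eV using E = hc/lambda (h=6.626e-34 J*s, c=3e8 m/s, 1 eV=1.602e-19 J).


E = hc / lambda
= (6.626e-34)(3e8) / (749.3e-9)
= 1.9878e-25 / 7.4930e-07
= 2.6529e-19 J
Converting to eV: 2.6529e-19 / 1.602e-19
= 1.656 eV

1.656


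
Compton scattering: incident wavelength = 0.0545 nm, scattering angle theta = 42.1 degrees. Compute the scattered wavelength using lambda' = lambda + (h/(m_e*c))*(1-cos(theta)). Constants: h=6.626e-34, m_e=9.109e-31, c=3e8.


Compton wavelength: h/(m_e*c) = 2.4247e-12 m
d_lambda = 2.4247e-12 * (1 - cos(42.1 deg))
= 2.4247e-12 * 0.258024
= 6.2563e-13 m = 0.000626 nm
lambda' = 0.0545 + 0.000626
= 0.055126 nm

0.055126


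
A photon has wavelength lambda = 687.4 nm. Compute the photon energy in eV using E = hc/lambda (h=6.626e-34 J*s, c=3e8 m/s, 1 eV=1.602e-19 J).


E = hc / lambda
= (6.626e-34)(3e8) / (687.4e-9)
= 1.9878e-25 / 6.8740e-07
= 2.8918e-19 J
Converting to eV: 2.8918e-19 / 1.602e-19
= 1.8051 eV

1.8051


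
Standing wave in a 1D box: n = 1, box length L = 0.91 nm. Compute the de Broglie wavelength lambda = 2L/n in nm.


lambda = 2L / n
= 2 * 0.91 / 1
= 1.82 / 1
= 1.82 nm

1.82


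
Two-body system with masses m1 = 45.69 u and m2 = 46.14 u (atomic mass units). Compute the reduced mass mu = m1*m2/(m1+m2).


mu = m1 * m2 / (m1 + m2)
= 45.69 * 46.14 / (45.69 + 46.14)
= 2108.1366 / 91.83
= 22.9569 u

22.9569


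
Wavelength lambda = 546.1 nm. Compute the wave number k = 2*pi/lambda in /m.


k = 2 * pi / lambda
= 6.2832 / (546.1e-9)
= 6.2832 / 5.4610e-07
= 1.1506e+07 /m

1.1506e+07


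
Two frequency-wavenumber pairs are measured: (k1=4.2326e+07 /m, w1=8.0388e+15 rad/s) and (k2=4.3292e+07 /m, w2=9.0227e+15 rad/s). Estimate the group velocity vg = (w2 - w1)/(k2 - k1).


vg = (w2 - w1) / (k2 - k1)
= (9.0227e+15 - 8.0388e+15) / (4.3292e+07 - 4.2326e+07)
= 9.8390e+14 / 9.6600e+05
= 1.0185e+09 m/s

1.0185e+09


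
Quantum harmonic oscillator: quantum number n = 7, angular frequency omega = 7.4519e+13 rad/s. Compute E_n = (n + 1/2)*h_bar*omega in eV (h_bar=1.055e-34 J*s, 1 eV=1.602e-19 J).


E = (n + 1/2) * h_bar * omega
= (7 + 0.5) * 1.055e-34 * 7.4519e+13
= 7.5 * 7.8618e-21
= 5.8963e-20 J
= 0.3681 eV

0.3681


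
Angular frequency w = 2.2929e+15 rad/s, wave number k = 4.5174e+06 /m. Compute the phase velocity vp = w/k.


vp = w / k
= 2.2929e+15 / 4.5174e+06
= 5.0757e+08 m/s

5.0757e+08


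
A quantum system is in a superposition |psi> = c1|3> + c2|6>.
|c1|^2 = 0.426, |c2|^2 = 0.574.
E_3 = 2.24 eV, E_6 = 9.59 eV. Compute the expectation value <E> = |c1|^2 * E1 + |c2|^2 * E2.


<E> = |c1|^2 * E1 + |c2|^2 * E2
= 0.426 * 2.24 + 0.574 * 9.59
= 0.9542 + 5.5047
= 6.4589 eV

6.4589


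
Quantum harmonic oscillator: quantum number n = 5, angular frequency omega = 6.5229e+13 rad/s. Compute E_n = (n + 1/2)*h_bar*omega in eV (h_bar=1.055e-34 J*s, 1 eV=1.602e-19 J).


E = (n + 1/2) * h_bar * omega
= (5 + 0.5) * 1.055e-34 * 6.5229e+13
= 5.5 * 6.8817e-21
= 3.7849e-20 J
= 0.2363 eV

0.2363


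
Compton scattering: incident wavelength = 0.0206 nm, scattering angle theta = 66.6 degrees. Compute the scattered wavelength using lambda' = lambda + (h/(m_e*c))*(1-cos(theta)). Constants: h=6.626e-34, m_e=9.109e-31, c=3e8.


Compton wavelength: h/(m_e*c) = 2.4247e-12 m
d_lambda = 2.4247e-12 * (1 - cos(66.6 deg))
= 2.4247e-12 * 0.602852
= 1.4617e-12 m = 0.001462 nm
lambda' = 0.0206 + 0.001462
= 0.022062 nm

0.022062


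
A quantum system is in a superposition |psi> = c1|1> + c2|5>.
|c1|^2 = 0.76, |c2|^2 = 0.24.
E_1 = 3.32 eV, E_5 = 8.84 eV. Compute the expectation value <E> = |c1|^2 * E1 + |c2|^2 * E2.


<E> = |c1|^2 * E1 + |c2|^2 * E2
= 0.76 * 3.32 + 0.24 * 8.84
= 2.5232 + 2.1216
= 4.6448 eV

4.6448


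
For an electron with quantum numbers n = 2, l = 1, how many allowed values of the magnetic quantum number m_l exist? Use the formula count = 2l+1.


m_l ranges from -l to +l in integer steps
So m_l goes from -1 to +1
Count = 2l + 1 = 2*1 + 1
= 3

3


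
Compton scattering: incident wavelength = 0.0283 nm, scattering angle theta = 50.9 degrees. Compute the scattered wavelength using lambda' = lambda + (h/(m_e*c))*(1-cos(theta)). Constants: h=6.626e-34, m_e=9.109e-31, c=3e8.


Compton wavelength: h/(m_e*c) = 2.4247e-12 m
d_lambda = 2.4247e-12 * (1 - cos(50.9 deg))
= 2.4247e-12 * 0.369324
= 8.9550e-13 m = 0.000896 nm
lambda' = 0.0283 + 0.000896
= 0.029196 nm

0.029196


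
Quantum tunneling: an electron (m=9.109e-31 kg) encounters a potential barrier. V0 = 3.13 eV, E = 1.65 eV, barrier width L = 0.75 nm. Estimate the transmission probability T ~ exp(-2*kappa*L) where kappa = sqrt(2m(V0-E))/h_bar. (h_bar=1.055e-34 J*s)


V0 - E = 1.48 eV = 2.3710e-19 J
kappa = sqrt(2 * m * (V0-E)) / h_bar
= sqrt(2 * 9.109e-31 * 2.3710e-19) / 1.055e-34
= 6.2296e+09 /m
2*kappa*L = 2 * 6.2296e+09 * 0.75e-9
= 9.3444
T = exp(-9.3444) = 8.745409e-05

8.745409e-05


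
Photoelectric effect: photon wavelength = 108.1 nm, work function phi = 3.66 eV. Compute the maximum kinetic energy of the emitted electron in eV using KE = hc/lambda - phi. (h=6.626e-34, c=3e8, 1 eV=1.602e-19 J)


E_photon = hc / lambda
= (6.626e-34)(3e8) / (108.1e-9)
= 1.8389e-18 J
= 11.4785 eV
KE = E_photon - phi
= 11.4785 - 3.66
= 7.8185 eV

7.8185


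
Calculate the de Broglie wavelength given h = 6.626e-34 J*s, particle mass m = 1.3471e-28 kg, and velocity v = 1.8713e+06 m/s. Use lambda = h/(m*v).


lambda = h / (m * v)
= 6.626e-34 / (1.3471e-28 * 1.8713e+06)
= 6.626e-34 / 2.5208e-22
= 2.6285e-12 m

2.6285e-12


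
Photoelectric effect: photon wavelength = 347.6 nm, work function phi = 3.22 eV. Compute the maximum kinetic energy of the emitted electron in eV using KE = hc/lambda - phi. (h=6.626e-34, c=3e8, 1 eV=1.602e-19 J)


E_photon = hc / lambda
= (6.626e-34)(3e8) / (347.6e-9)
= 5.7186e-19 J
= 3.5697 eV
KE = E_photon - phi
= 3.5697 - 3.22
= 0.3497 eV

0.3497


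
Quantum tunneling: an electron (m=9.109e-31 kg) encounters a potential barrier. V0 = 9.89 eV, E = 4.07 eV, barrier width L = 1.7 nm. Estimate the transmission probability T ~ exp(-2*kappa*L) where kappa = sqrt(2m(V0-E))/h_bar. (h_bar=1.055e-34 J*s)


V0 - E = 5.82 eV = 9.3236e-19 J
kappa = sqrt(2 * m * (V0-E)) / h_bar
= sqrt(2 * 9.109e-31 * 9.3236e-19) / 1.055e-34
= 1.2354e+10 /m
2*kappa*L = 2 * 1.2354e+10 * 1.7e-9
= 42.002
T = exp(-42.002) = 5.738266e-19

5.738266e-19


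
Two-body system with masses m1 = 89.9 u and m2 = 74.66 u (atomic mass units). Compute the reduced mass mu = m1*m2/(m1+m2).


mu = m1 * m2 / (m1 + m2)
= 89.9 * 74.66 / (89.9 + 74.66)
= 6711.934 / 164.56
= 40.7872 u

40.7872


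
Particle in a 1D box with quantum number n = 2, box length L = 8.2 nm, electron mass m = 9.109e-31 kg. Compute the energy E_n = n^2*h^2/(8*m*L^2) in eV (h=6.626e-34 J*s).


E = n^2 * h^2 / (8 * m * L^2)
= 2^2 * (6.626e-34)^2 / (8 * 9.109e-31 * (8.2e-9)^2)
= 4 * 4.3904e-67 / (8 * 9.109e-31 * 6.7240e-17)
= 3.5841e-21 J
= 0.0224 eV

0.0224


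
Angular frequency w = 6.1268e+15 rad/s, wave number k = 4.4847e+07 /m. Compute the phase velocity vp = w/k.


vp = w / k
= 6.1268e+15 / 4.4847e+07
= 1.3662e+08 m/s

1.3662e+08


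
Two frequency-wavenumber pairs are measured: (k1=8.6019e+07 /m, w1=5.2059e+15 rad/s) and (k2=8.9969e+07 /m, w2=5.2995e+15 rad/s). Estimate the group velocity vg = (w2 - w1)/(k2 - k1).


vg = (w2 - w1) / (k2 - k1)
= (5.2995e+15 - 5.2059e+15) / (8.9969e+07 - 8.6019e+07)
= 9.3600e+13 / 3.9500e+06
= 2.3696e+07 m/s

2.3696e+07


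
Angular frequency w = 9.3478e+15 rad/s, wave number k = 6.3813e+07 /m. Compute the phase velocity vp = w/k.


vp = w / k
= 9.3478e+15 / 6.3813e+07
= 1.4649e+08 m/s

1.4649e+08


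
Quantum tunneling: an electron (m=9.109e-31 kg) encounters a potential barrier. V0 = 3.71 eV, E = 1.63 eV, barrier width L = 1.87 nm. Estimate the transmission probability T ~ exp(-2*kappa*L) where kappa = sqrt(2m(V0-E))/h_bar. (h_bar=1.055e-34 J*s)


V0 - E = 2.08 eV = 3.3322e-19 J
kappa = sqrt(2 * m * (V0-E)) / h_bar
= sqrt(2 * 9.109e-31 * 3.3322e-19) / 1.055e-34
= 7.3852e+09 /m
2*kappa*L = 2 * 7.3852e+09 * 1.87e-9
= 27.6206
T = exp(-27.6206) = 1.010520e-12

1.010520e-12


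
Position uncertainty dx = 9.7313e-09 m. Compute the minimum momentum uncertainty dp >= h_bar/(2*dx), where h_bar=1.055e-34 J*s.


dp = h_bar / (2 * dx)
= 1.055e-34 / (2 * 9.7313e-09)
= 1.055e-34 / 1.9463e-08
= 5.4207e-27 kg*m/s

5.4207e-27


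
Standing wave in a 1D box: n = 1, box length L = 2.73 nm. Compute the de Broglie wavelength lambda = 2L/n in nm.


lambda = 2L / n
= 2 * 2.73 / 1
= 5.46 / 1
= 5.46 nm

5.46


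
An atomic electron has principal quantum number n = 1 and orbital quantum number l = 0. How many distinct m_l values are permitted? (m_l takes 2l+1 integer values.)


m_l ranges from -l to +l in integer steps
So m_l goes from -0 to +0
Count = 2l + 1 = 2*0 + 1
= 1

1


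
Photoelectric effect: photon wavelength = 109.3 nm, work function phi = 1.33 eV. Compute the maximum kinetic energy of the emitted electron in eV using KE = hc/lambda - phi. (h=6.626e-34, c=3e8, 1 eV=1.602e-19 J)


E_photon = hc / lambda
= (6.626e-34)(3e8) / (109.3e-9)
= 1.8187e-18 J
= 11.3525 eV
KE = E_photon - phi
= 11.3525 - 1.33
= 10.0225 eV

10.0225


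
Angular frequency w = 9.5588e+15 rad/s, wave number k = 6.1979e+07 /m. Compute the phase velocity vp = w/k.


vp = w / k
= 9.5588e+15 / 6.1979e+07
= 1.5423e+08 m/s

1.5423e+08


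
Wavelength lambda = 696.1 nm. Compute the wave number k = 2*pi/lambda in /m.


k = 2 * pi / lambda
= 6.2832 / (696.1e-9)
= 6.2832 / 6.9610e-07
= 9.0263e+06 /m

9.0263e+06


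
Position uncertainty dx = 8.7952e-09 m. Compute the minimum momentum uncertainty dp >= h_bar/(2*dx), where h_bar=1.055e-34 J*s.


dp = h_bar / (2 * dx)
= 1.055e-34 / (2 * 8.7952e-09)
= 1.055e-34 / 1.7590e-08
= 5.9976e-27 kg*m/s

5.9976e-27


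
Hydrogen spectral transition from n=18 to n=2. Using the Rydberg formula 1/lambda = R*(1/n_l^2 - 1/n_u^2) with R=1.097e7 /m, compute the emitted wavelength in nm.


1/lambda = R * (1/n_l^2 - 1/n_u^2)
= 1.097e7 * (1/2^2 - 1/18^2)
= 1.097e7 * (0.25 - 0.003086)
= 1.097e7 * 0.246914
= 2.7086e+06 /m
lambda = 1 / 2.7086e+06 = 369.1887 nm

369.1887


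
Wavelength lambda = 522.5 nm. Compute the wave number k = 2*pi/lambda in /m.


k = 2 * pi / lambda
= 6.2832 / (522.5e-9)
= 6.2832 / 5.2250e-07
= 1.2025e+07 /m

1.2025e+07


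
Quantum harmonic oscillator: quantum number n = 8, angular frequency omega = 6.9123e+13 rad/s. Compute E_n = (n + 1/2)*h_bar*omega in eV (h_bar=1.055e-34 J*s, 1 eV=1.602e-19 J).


E = (n + 1/2) * h_bar * omega
= (8 + 0.5) * 1.055e-34 * 6.9123e+13
= 8.5 * 7.2925e-21
= 6.1986e-20 J
= 0.3869 eV

0.3869


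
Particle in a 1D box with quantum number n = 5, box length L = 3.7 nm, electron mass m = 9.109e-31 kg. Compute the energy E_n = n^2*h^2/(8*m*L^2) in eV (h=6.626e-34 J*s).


E = n^2 * h^2 / (8 * m * L^2)
= 5^2 * (6.626e-34)^2 / (8 * 9.109e-31 * (3.7e-9)^2)
= 25 * 4.3904e-67 / (8 * 9.109e-31 * 1.3690e-17)
= 1.1002e-19 J
= 0.6868 eV

0.6868


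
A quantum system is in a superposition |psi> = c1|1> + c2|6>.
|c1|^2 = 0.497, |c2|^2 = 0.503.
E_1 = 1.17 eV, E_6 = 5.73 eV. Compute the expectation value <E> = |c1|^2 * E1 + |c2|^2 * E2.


<E> = |c1|^2 * E1 + |c2|^2 * E2
= 0.497 * 1.17 + 0.503 * 5.73
= 0.5815 + 2.8822
= 3.4637 eV

3.4637


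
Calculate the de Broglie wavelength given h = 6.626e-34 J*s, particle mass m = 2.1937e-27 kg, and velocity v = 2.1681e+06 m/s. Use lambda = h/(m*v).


lambda = h / (m * v)
= 6.626e-34 / (2.1937e-27 * 2.1681e+06)
= 6.626e-34 / 4.7562e-21
= 1.3931e-13 m

1.3931e-13


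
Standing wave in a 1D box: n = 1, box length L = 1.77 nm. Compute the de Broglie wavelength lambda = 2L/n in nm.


lambda = 2L / n
= 2 * 1.77 / 1
= 3.54 / 1
= 3.54 nm

3.54


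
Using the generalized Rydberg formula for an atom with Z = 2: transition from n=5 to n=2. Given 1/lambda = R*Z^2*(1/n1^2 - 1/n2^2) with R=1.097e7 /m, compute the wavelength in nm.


1/lambda = R * Z^2 * (1/n1^2 - 1/n2^2)
= 1.097e7 * 2^2 * (1/2^2 - 1/5^2)
= 1.097e7 * 4 * (0.25 - 0.04)
= 9.2148e+06 /m
lambda = 1 / 9.2148e+06
= 108.5211 nm

108.5211


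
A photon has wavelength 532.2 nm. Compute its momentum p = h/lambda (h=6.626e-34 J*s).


p = h / lambda
= 6.626e-34 / (532.2e-9)
= 6.626e-34 / 5.3220e-07
= 1.2450e-27 kg*m/s

1.2450e-27


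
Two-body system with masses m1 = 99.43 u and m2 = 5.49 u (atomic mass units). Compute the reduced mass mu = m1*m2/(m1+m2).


mu = m1 * m2 / (m1 + m2)
= 99.43 * 5.49 / (99.43 + 5.49)
= 545.8707 / 104.92
= 5.2027 u

5.2027


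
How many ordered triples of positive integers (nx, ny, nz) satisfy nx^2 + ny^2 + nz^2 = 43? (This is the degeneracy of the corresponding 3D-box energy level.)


Enumerate all (nx, ny, nz) with nx^2 + ny^2 + nz^2 = 43:
(3,3,5)
(3,5,3)
(5,3,3)
Total degeneracy = 3

3


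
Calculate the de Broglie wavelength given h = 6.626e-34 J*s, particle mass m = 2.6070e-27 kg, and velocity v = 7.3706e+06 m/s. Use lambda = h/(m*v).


lambda = h / (m * v)
= 6.626e-34 / (2.6070e-27 * 7.3706e+06)
= 6.626e-34 / 1.9215e-20
= 3.4483e-14 m

3.4483e-14


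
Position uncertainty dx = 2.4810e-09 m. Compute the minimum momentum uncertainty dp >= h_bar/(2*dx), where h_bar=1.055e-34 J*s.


dp = h_bar / (2 * dx)
= 1.055e-34 / (2 * 2.4810e-09)
= 1.055e-34 / 4.9620e-09
= 2.1262e-26 kg*m/s

2.1262e-26


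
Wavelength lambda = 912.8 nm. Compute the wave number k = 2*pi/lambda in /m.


k = 2 * pi / lambda
= 6.2832 / (912.8e-9)
= 6.2832 / 9.1280e-07
= 6.8834e+06 /m

6.8834e+06


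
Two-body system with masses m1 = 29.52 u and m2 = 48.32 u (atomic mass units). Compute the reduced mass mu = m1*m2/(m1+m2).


mu = m1 * m2 / (m1 + m2)
= 29.52 * 48.32 / (29.52 + 48.32)
= 1426.4064 / 77.84
= 18.3249 u

18.3249


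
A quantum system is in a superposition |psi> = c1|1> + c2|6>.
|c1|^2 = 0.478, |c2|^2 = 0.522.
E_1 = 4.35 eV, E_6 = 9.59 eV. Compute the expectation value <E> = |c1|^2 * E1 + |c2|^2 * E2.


<E> = |c1|^2 * E1 + |c2|^2 * E2
= 0.478 * 4.35 + 0.522 * 9.59
= 2.0793 + 5.006
= 7.0853 eV

7.0853


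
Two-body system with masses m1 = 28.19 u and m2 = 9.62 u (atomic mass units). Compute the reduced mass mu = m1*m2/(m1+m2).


mu = m1 * m2 / (m1 + m2)
= 28.19 * 9.62 / (28.19 + 9.62)
= 271.1878 / 37.81
= 7.1724 u

7.1724


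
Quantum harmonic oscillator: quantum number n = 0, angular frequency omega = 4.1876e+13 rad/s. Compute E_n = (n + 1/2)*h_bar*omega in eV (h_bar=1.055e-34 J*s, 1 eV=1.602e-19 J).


E = (n + 1/2) * h_bar * omega
= (0 + 0.5) * 1.055e-34 * 4.1876e+13
= 0.5 * 4.4179e-21
= 2.2090e-21 J
= 0.0138 eV

0.0138


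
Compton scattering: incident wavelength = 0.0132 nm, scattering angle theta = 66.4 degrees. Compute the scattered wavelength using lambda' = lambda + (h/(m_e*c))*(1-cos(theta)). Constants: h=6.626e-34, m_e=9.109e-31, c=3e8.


Compton wavelength: h/(m_e*c) = 2.4247e-12 m
d_lambda = 2.4247e-12 * (1 - cos(66.4 deg))
= 2.4247e-12 * 0.599651
= 1.4540e-12 m = 0.001454 nm
lambda' = 0.0132 + 0.001454
= 0.014654 nm

0.014654


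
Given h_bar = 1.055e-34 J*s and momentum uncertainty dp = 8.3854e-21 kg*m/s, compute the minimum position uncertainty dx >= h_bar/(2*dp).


dx = h_bar / (2 * dp)
= 1.055e-34 / (2 * 8.3854e-21)
= 1.055e-34 / 1.6771e-20
= 6.2907e-15 m

6.2907e-15


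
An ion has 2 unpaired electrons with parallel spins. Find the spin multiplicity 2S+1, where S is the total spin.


Total spin S = N * (1/2) = 2 * 0.5 = 1.0
Spin multiplicity = 2S + 1
= 2 * 1.0 + 1
= 3

3


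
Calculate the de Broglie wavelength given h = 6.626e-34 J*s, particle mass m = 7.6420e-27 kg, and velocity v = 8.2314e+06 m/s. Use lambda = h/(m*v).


lambda = h / (m * v)
= 6.626e-34 / (7.6420e-27 * 8.2314e+06)
= 6.626e-34 / 6.2904e-20
= 1.0533e-14 m

1.0533e-14


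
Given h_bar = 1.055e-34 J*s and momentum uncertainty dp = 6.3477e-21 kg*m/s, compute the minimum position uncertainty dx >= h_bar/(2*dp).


dx = h_bar / (2 * dp)
= 1.055e-34 / (2 * 6.3477e-21)
= 1.055e-34 / 1.2695e-20
= 8.3101e-15 m

8.3101e-15


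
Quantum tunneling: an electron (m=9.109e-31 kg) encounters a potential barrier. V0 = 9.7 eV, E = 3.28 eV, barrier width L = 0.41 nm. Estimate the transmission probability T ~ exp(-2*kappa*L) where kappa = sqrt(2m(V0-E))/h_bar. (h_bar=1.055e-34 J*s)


V0 - E = 6.42 eV = 1.0285e-18 J
kappa = sqrt(2 * m * (V0-E)) / h_bar
= sqrt(2 * 9.109e-31 * 1.0285e-18) / 1.055e-34
= 1.2975e+10 /m
2*kappa*L = 2 * 1.2975e+10 * 0.41e-9
= 10.6392
T = exp(-10.6392) = 2.395729e-05

2.395729e-05


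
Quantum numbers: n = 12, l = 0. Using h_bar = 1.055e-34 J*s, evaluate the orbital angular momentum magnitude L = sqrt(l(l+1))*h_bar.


L = sqrt(l*(l+1)) * h_bar
= sqrt(0 * 1) * 1.055e-34
= sqrt(0) * 1.055e-34
= 0.0 * 1.055e-34
= 0.0000e+00 J*s

0.0000e+00


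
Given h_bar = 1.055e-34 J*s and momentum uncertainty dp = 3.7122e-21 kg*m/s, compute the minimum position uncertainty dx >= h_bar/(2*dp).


dx = h_bar / (2 * dp)
= 1.055e-34 / (2 * 3.7122e-21)
= 1.055e-34 / 7.4244e-21
= 1.4210e-14 m

1.4210e-14


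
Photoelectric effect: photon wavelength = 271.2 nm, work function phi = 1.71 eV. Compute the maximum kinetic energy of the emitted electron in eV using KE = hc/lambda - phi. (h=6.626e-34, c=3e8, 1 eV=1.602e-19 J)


E_photon = hc / lambda
= (6.626e-34)(3e8) / (271.2e-9)
= 7.3296e-19 J
= 4.5753 eV
KE = E_photon - phi
= 4.5753 - 1.71
= 2.8653 eV

2.8653


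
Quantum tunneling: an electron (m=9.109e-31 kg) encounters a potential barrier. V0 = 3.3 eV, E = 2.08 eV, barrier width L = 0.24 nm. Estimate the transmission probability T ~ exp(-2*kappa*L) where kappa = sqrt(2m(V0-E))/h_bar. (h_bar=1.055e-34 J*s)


V0 - E = 1.22 eV = 1.9544e-19 J
kappa = sqrt(2 * m * (V0-E)) / h_bar
= sqrt(2 * 9.109e-31 * 1.9544e-19) / 1.055e-34
= 5.6560e+09 /m
2*kappa*L = 2 * 5.6560e+09 * 0.24e-9
= 2.7149
T = exp(-2.7149) = 6.621304e-02

6.621304e-02


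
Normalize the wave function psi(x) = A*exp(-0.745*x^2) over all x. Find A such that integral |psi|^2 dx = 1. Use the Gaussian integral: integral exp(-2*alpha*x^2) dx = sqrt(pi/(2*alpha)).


integral |psi|^2 dx = A^2 * sqrt(pi/(2*alpha)) = 1
A^2 = sqrt(2*alpha/pi)
= sqrt(2 * 0.745 / pi)
= 0.688681
A = sqrt(0.688681)
= 0.8299

0.8299


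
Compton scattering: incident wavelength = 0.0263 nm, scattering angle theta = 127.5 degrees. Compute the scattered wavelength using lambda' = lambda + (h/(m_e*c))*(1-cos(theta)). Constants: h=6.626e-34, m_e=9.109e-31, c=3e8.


Compton wavelength: h/(m_e*c) = 2.4247e-12 m
d_lambda = 2.4247e-12 * (1 - cos(127.5 deg))
= 2.4247e-12 * 1.608761
= 3.9008e-12 m = 0.003901 nm
lambda' = 0.0263 + 0.003901
= 0.030201 nm

0.030201


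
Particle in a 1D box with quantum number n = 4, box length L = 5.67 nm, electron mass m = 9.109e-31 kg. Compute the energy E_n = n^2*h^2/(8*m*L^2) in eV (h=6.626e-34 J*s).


E = n^2 * h^2 / (8 * m * L^2)
= 4^2 * (6.626e-34)^2 / (8 * 9.109e-31 * (5.67e-9)^2)
= 16 * 4.3904e-67 / (8 * 9.109e-31 * 3.2149e-17)
= 2.9984e-20 J
= 0.1872 eV

0.1872


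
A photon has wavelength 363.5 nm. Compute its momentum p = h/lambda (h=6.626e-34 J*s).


p = h / lambda
= 6.626e-34 / (363.5e-9)
= 6.626e-34 / 3.6350e-07
= 1.8228e-27 kg*m/s

1.8228e-27


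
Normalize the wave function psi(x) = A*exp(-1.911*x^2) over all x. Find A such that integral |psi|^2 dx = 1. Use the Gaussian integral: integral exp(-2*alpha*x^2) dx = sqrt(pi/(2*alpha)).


integral |psi|^2 dx = A^2 * sqrt(pi/(2*alpha)) = 1
A^2 = sqrt(2*alpha/pi)
= sqrt(2 * 1.911 / pi)
= 1.102987
A = sqrt(1.102987)
= 1.0502

1.0502


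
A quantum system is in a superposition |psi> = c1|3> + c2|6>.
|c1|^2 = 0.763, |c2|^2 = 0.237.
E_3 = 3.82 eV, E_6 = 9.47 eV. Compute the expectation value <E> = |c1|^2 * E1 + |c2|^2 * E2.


<E> = |c1|^2 * E1 + |c2|^2 * E2
= 0.763 * 3.82 + 0.237 * 9.47
= 2.9147 + 2.2444
= 5.1591 eV

5.1591


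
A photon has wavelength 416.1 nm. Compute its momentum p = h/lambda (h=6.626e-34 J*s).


p = h / lambda
= 6.626e-34 / (416.1e-9)
= 6.626e-34 / 4.1610e-07
= 1.5924e-27 kg*m/s

1.5924e-27


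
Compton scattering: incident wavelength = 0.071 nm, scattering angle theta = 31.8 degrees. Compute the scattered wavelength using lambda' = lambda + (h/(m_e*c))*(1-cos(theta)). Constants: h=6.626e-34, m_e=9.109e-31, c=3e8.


Compton wavelength: h/(m_e*c) = 2.4247e-12 m
d_lambda = 2.4247e-12 * (1 - cos(31.8 deg))
= 2.4247e-12 * 0.150107
= 3.6397e-13 m = 0.000364 nm
lambda' = 0.071 + 0.000364
= 0.071364 nm

0.071364


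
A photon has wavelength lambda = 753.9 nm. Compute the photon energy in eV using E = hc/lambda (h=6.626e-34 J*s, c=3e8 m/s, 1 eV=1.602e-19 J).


E = hc / lambda
= (6.626e-34)(3e8) / (753.9e-9)
= 1.9878e-25 / 7.5390e-07
= 2.6367e-19 J
Converting to eV: 2.6367e-19 / 1.602e-19
= 1.6459 eV

1.6459


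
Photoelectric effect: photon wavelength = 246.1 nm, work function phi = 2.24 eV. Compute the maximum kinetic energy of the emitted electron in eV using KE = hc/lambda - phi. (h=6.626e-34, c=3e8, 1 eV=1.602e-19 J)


E_photon = hc / lambda
= (6.626e-34)(3e8) / (246.1e-9)
= 8.0772e-19 J
= 5.042 eV
KE = E_photon - phi
= 5.042 - 2.24
= 2.802 eV

2.802


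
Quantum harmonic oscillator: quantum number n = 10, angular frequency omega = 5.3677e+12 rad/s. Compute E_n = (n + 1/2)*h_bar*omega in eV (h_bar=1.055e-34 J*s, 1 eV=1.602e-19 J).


E = (n + 1/2) * h_bar * omega
= (10 + 0.5) * 1.055e-34 * 5.3677e+12
= 10.5 * 5.6629e-22
= 5.9461e-21 J
= 0.0371 eV

0.0371


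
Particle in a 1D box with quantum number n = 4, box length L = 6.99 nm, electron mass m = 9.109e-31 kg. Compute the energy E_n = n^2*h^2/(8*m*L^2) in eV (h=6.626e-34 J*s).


E = n^2 * h^2 / (8 * m * L^2)
= 4^2 * (6.626e-34)^2 / (8 * 9.109e-31 * (6.99e-9)^2)
= 16 * 4.3904e-67 / (8 * 9.109e-31 * 4.8860e-17)
= 1.9729e-20 J
= 0.1232 eV

0.1232
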